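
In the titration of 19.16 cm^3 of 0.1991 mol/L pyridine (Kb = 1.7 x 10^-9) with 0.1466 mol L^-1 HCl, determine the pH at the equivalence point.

3.15

n(C5H5N) = 0.1991 x 0.01916 = 0.003815 mol; V(HCl) at equivalence = 0.003815/0.1466 = 0.02602 L.
At equivalence the base is fully converted to C5H5NH+; total volume = 0.04518 L, so [C5H5NH+] = 0.003815/0.04518 = 0.08443 M.
Ka(C5H5NH+) = Kw/Kb = 1.0e-14 / 1.7 x 10^-9 = 5.88e-6.
[H^+] = sqrt(Ka x [C5H5NH+]) = sqrt(5.88e-6 x 0.08443) = 0.000705 M.
pH = -log(0.000705) = 3.15.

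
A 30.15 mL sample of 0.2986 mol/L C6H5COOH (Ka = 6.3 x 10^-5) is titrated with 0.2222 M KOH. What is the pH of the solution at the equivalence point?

n(C6H5COOH) = 0.2986 x 0.03015 = 0.009003 mol; V(KOH) at equivalence = 0.009003/0.2222 = 0.04052 L.
At equivalence all the acid is converted to C6H5COO-; total volume = 0.03015 + 0.04052 = 0.07067 L, so [C6H5COO-] = 0.009003/0.07067 = 0.1274 M.
Kb = Kw/Ka = 1.0e-14 / 6.3 x 10^-5 = 1.59e-10.
[OH^-] = sqrt(Kb x [C6H5COO-]) = sqrt(1.59e-10 x 0.1274) = 4.50e-6 M.
pOH = 5.35, so pH = 14.00 - 5.35 = 8.65.

8.65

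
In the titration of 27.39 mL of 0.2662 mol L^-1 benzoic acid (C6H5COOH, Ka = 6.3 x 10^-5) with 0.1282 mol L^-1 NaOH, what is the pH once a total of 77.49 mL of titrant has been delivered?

n(acid) = 0.2662 x 0.02739 = 0.007291 mol; n(NaOH) added = 0.1282 x 0.07749 = 0.009934 mol.
Base is in excess by 0.009934 - 0.007291 = 0.002643 mol in a total volume of 0.1049 L.
[OH^-] = 0.002643/0.1049 = 0.02520 M, so pOH = 1.60 and pH = 14.00 - 1.60 = 12.40.

12.40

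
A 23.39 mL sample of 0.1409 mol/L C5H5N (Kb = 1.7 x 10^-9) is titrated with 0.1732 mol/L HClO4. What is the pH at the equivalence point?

n(C5H5N) = 0.1409 x 0.02339 = 0.003296 mol; V(HClO4) at equivalence = 0.003296/0.1732 = 0.01903 L.
At equivalence the base is fully converted to C5H5NH+; total volume = 0.04242 L, so [C5H5NH+] = 0.003296/0.04242 = 0.07769 M.
Ka(C5H5NH+) = Kw/Kb = 1.0e-14 / 1.7 x 10^-9 = 5.88e-6.
[H^+] = sqrt(Ka x [C5H5NH+]) = sqrt(5.88e-6 x 0.07769) = 0.000676 M.
pH = -log(0.000676) = 3.17.

3.17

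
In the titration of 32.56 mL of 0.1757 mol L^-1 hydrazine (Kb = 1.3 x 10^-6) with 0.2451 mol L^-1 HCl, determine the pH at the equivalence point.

4.55

n(N2H4) = 0.1757 x 0.03256 = 0.005721 mol; V(HCl) at equivalence = 0.005721/0.2451 = 0.02334 L.
At equivalence the base is fully converted to N2H5+; total volume = 0.05590 L, so [N2H5+] = 0.005721/0.05590 = 0.1023 M.
Ka(N2H5+) = Kw/Kb = 1.0e-14 / 1.3 x 10^-6 = 7.69e-9.
[H^+] = sqrt(Ka x [N2H5+]) = sqrt(7.69e-9 x 0.1023) = 2.81e-5 M.
pH = -log(2.81e-5) = 4.55.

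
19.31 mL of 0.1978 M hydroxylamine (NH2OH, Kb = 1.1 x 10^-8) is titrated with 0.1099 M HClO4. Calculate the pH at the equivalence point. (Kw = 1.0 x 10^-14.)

n(NH2OH) = 0.1978 x 0.01931 = 0.003820 mol; V(HClO4) at equivalence = 0.003820/0.1099 = 0.03475 L.
At equivalence the base is fully converted to NH3OH+; total volume = 0.05406 L, so [NH3OH+] = 0.003820/0.05406 = 0.07065 M.
Ka(NH3OH+) = Kw/Kb = 1.0e-14 / 1.1 x 10^-8 = 9.09e-7.
[H^+] = sqrt(Ka x [NH3OH+]) = sqrt(9.09e-7 x 0.07065) = 0.000253 M.
pH = -log(0.000253) = 3.60.

3.60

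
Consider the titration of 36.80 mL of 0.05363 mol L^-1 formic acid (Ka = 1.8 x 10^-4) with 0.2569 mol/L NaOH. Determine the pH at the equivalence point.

n(HCOOH) = 0.05363 x 0.03680 = 0.001974 mol; V(NaOH) at equivalence = 0.001974/0.2569 = 0.007682 L.
At equivalence all the acid is converted to HCOO-; total volume = 0.03680 + 0.007682 = 0.04448 L, so [HCOO-] = 0.001974/0.04448 = 0.04437 M.
Kb = Kw/Ka = 1.0e-14 / 1.8 x 10^-4 = 5.56e-11.
[OH^-] = sqrt(Kb x [HCOO-]) = sqrt(5.56e-11 x 0.04437) = 1.57e-6 M.
pOH = 5.80, so pH = 14.00 - 5.80 = 8.20.

8.20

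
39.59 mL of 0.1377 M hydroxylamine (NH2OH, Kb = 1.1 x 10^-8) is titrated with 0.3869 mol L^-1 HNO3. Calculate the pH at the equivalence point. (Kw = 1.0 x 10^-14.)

3.52

n(NH2OH) = 0.1377 x 0.03959 = 0.005452 mol; V(HNO3) at equivalence = 0.005452/0.3869 = 0.01409 L.
At equivalence the base is fully converted to NH3OH+; total volume = 0.05368 L, so [NH3OH+] = 0.005452/0.05368 = 0.1016 M.
Ka(NH3OH+) = Kw/Kb = 1.0e-14 / 1.1 x 10^-8 = 9.09e-7.
[H^+] = sqrt(Ka x [NH3OH+]) = sqrt(9.09e-7 x 0.1016) = 0.000304 M.
pH = -log(0.000304) = 3.52.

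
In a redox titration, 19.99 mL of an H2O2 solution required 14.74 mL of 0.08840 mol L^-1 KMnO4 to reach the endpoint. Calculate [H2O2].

n(KMnO4) = 0.08840 x 0.01474 = 0.001303 mol.
From the balanced equation, 2 mol KMnO4 reacts with 5 mol H2O2, so n(H2O2) = 0.001303 x 5/2 = 0.003258 mol.
[H2O2] = 0.003258 / 0.01999 L = 0.163 M.

0.163 M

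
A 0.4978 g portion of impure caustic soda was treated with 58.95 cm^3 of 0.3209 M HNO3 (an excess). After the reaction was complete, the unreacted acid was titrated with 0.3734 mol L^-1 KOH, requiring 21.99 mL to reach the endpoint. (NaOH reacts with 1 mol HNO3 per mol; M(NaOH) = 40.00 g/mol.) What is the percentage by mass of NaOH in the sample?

Total n(HNO3) added = 0.3209 x 0.05895 = 0.01892 mol.
n(KOH) used = 0.3734 x 0.02199 = 0.008211 mol, which equals the excess n(HNO3).
So n(HNO3) consumed by the sample = 0.01892 - 0.008211 = 0.01071 mol.
n(NaOH) = 0.01071 / 1 = 0.01071 mol.
mass NaOH = 0.01071 x 40.00 = 0.4282 g, so %NaOH = 0.4282/0.4978 x 100 = 86.0%.

86.0%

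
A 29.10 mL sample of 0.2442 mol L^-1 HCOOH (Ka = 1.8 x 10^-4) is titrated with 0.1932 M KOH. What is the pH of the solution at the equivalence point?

n(HCOOH) = 0.2442 x 0.02910 = 0.007106 mol; V(KOH) at equivalence = 0.007106/0.1932 = 0.03678 L.
At equivalence all the acid is converted to HCOO-; total volume = 0.02910 + 0.03678 = 0.06588 L, so [HCOO-] = 0.007106/0.06588 = 0.1079 M.
Kb = Kw/Ka = 1.0e-14 / 1.8 x 10^-4 = 5.56e-11.
[OH^-] = sqrt(Kb x [HCOO-]) = sqrt(5.56e-11 x 0.1079) = 2.45e-6 M.
pOH = 5.61, so pH = 14.00 - 5.61 = 8.39.

8.39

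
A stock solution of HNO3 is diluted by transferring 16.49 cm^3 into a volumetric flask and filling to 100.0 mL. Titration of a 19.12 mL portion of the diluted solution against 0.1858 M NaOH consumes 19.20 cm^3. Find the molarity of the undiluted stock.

1.13 M

n(NaOH) = 0.1858 x 0.01920 = 0.003567 mol.
n(HNO3) in the aliquot = 0.003567 mol.
[diluted HNO3] = 0.003567 / 0.01912 = 0.1866 M.
Dilution factor = 100.0/16.49 = 6.064, so [stock] = 0.1866 x 6.064 = 1.13 M.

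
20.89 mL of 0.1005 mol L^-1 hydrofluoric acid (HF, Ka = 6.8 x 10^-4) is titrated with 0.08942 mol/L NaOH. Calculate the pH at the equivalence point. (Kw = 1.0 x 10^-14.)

7.92

n(HF) = 0.1005 x 0.02089 = 0.002099 mol; V(NaOH) at equivalence = 0.002099/0.08942 = 0.02348 L.
At equivalence all the acid is converted to F-; total volume = 0.02089 + 0.02348 = 0.04437 L, so [F-] = 0.002099/0.04437 = 0.04732 M.
Kb = Kw/Ka = 1.0e-14 / 6.8 x 10^-4 = 1.47e-11.
[OH^-] = sqrt(Kb x [F-]) = sqrt(1.47e-11 x 0.04732) = 8.34e-7 M.
pOH = 6.08, so pH = 14.00 - 6.08 = 7.92.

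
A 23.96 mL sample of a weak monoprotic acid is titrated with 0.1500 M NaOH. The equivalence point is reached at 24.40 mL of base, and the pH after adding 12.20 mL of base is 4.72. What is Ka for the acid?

1.9 x 10^-5

12.20 mL is half of the equivalence volume, so this is the half-equivalence point where [HA] = [A^-].
At half-equivalence pH = pKa, so pKa = 4.72.
Ka = 10^(-4.72) = 1.9 x 10^-5.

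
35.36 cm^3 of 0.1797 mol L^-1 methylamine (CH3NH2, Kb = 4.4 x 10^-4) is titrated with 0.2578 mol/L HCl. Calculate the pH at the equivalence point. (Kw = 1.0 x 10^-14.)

n(CH3NH2) = 0.1797 x 0.03536 = 0.006354 mol; V(HCl) at equivalence = 0.006354/0.2578 = 0.02465 L.
At equivalence the base is fully converted to CH3NH3+; total volume = 0.06001 L, so [CH3NH3+] = 0.006354/0.06001 = 0.1059 M.
Ka(CH3NH3+) = Kw/Kb = 1.0e-14 / 4.4 x 10^-4 = 2.27e-11.
[H^+] = sqrt(Ka x [CH3NH3+]) = sqrt(2.27e-11 x 0.1059) = 1.55e-6 M.
pH = -log(1.55e-6) = 5.81.

5.81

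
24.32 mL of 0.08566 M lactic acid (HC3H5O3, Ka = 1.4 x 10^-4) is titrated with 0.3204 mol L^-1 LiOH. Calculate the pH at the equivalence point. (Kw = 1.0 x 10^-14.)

8.34

n(HC3H5O3) = 0.08566 x 0.02432 = 0.002083 mol; V(LiOH) at equivalence = 0.002083/0.3204 = 0.006502 L.
At equivalence all the acid is converted to C3H5O3-; total volume = 0.02432 + 0.006502 = 0.03082 L, so [C3H5O3-] = 0.002083/0.03082 = 0.06759 M.
Kb = Kw/Ka = 1.0e-14 / 1.4 x 10^-4 = 7.14e-11.
[OH^-] = sqrt(Kb x [C3H5O3-]) = sqrt(7.14e-11 x 0.06759) = 2.20e-6 M.
pOH = 5.66, so pH = 14.00 - 5.66 = 8.34.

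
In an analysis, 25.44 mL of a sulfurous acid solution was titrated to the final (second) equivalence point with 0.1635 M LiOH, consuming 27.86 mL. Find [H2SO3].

0.0895 M

n(LiOH) = 0.1635 x 0.02786 = 0.004555 mol.
At the final (second) equivalence point, 2 mol OH^- react per mol H2SO3, so n(H2SO3) = 0.004555 / 2 = 0.002278 mol.
[H2SO3] = 0.002278 / 0.02544 L = 0.0895 M.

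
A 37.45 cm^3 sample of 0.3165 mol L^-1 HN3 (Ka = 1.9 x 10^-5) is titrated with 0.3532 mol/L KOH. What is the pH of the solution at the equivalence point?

n(HN3) = 0.3165 x 0.03745 = 0.01185 mol; V(KOH) at equivalence = 0.01185/0.3532 = 0.03356 L.
At equivalence all the acid is converted to N3-; total volume = 0.03745 + 0.03356 = 0.07101 L, so [N3-] = 0.01185/0.07101 = 0.1669 M.
Kb = Kw/Ka = 1.0e-14 / 1.9 x 10^-5 = 5.26e-10.
[OH^-] = sqrt(Kb x [N3-]) = sqrt(5.26e-10 x 0.1669) = 9.37e-6 M.
pOH = 5.03, so pH = 14.00 - 5.03 = 8.97.

8.97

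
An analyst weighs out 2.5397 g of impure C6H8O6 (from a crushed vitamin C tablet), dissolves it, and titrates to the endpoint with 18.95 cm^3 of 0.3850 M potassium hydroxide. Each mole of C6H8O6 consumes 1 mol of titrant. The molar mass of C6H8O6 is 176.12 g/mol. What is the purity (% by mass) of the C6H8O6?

50.6%

n(KOH) = 0.3850 x 0.01895 = 0.007296 mol.
n(C6H8O6) = 0.007296 / 1 = 0.007296 mol.
mass of C6H8O6 = 0.007296 x 176.12 = 1.285 g.
% purity = 1.285 / 2.5397 x 100 = 50.6%.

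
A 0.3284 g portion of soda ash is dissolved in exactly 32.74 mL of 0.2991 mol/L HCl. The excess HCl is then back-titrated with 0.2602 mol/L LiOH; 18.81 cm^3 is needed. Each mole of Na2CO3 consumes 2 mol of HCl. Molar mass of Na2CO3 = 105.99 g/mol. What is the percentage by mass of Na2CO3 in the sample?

79.0%

Total n(HCl) added = 0.2991 x 0.03274 = 0.009793 mol.
n(LiOH) used = 0.2602 x 0.01881 = 0.004894 mol, which equals the excess n(HCl).
So n(HCl) consumed by the sample = 0.009793 - 0.004894 = 0.004898 mol.
n(Na2CO3) = 0.004898 / 2 = 0.002449 mol.
mass Na2CO3 = 0.002449 x 105.99 = 0.2596 g, so %Na2CO3 = 0.2596/0.3284 x 100 = 79.0%.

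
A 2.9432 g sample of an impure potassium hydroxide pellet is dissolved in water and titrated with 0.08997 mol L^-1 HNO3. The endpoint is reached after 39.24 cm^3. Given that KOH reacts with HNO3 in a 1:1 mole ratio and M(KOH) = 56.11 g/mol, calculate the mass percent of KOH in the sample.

n(HNO3) = 0.08997 x 0.03924 = 0.003530 mol.
n(KOH) = 0.003530 / 1 = 0.003530 mol.
mass of KOH = 0.003530 x 56.11 = 0.1981 g.
% purity = 0.1981 / 2.9432 x 100 = 6.73%.

6.73%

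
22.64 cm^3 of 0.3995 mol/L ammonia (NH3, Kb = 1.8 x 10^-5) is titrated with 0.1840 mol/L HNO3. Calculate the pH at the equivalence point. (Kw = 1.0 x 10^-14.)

n(NH3) = 0.3995 x 0.02264 = 0.009045 mol; V(HNO3) at equivalence = 0.009045/0.1840 = 0.04916 L.
At equivalence the base is fully converted to NH4+; total volume = 0.07180 L, so [NH4+] = 0.009045/0.07180 = 0.1260 M.
Ka(NH4+) = Kw/Kb = 1.0e-14 / 1.8 x 10^-5 = 5.56e-10.
[H^+] = sqrt(Ka x [NH4+]) = sqrt(5.56e-10 x 0.1260) = 8.37e-6 M.
pH = -log(8.37e-6) = 5.08.

5.08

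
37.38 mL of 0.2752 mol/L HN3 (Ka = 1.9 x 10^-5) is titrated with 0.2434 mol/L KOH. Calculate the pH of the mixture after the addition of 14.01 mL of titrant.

Initial n(HN3) = 0.2752 x 0.03738 = 0.01029 mol.
n(KOH) added = 0.2434 x 0.01401 = 0.003410 mol, converting that many moles of HN3 to N3-.
Remaining n(HN3) = 0.006877 mol; n(N3-) = 0.003410 mol.
By Henderson-Hasselbalch, pH = pKa + log([A^-]/[HA]) = 4.72 + log(0.003410/0.006877) = 4.72 + (-0.30) = 4.42.

4.42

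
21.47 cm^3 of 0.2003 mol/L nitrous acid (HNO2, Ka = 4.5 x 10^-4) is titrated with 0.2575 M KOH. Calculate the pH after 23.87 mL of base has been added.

n(acid) = 0.2003 x 0.02147 = 0.004300 mol; n(KOH) added = 0.2575 x 0.02387 = 0.006147 mol.
Base is in excess by 0.006147 - 0.004300 = 0.001846 mol in a total volume of 0.04534 L.
[OH^-] = 0.001846/0.04534 = 0.04072 M, so pOH = 1.39 and pH = 14.00 - 1.39 = 12.61.

12.61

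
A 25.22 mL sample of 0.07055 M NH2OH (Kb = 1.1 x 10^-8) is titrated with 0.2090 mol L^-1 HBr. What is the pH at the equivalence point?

n(NH2OH) = 0.07055 x 0.02522 = 0.001779 mol; V(HBr) at equivalence = 0.001779/0.2090 = 0.008513 L.
At equivalence the base is fully converted to NH3OH+; total volume = 0.03373 L, so [NH3OH+] = 0.001779/0.03373 = 0.05275 M.
Ka(NH3OH+) = Kw/Kb = 1.0e-14 / 1.1 x 10^-8 = 9.09e-7.
[H^+] = sqrt(Ka x [NH3OH+]) = sqrt(9.09e-7 x 0.05275) = 0.000219 M.
pH = -log(0.000219) = 3.66.

3.66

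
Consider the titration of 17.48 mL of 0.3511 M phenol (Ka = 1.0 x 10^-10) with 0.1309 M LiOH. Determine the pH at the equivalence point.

11.49

n(C6H5OH) = 0.3511 x 0.01748 = 0.006137 mol; V(LiOH) at equivalence = 0.006137/0.1309 = 0.04688 L.
At equivalence all the acid is converted to C6H5O-; total volume = 0.01748 + 0.04688 = 0.06436 L, so [C6H5O-] = 0.006137/0.06436 = 0.09535 M.
Kb = Kw/Ka = 1.0e-14 / 1.0 x 10^-10 = 0.000100.
[OH^-] = sqrt(Kb x [C6H5O-]) = sqrt(0.000100 x 0.09535) = 0.00309 M.
pOH = 2.51, so pH = 14.00 - 2.51 = 11.49.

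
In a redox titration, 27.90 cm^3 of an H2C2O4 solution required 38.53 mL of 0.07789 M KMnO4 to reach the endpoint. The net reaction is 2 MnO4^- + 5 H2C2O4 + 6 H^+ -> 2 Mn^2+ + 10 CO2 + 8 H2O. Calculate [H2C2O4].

0.269 M

n(KMnO4) = 0.07789 x 0.03853 = 0.003001 mol.
From the balanced equation, 2 mol KMnO4 reacts with 5 mol H2C2O4, so n(H2C2O4) = 0.003001 x 5/2 = 0.007503 mol.
[H2C2O4] = 0.007503 / 0.02790 L = 0.269 M.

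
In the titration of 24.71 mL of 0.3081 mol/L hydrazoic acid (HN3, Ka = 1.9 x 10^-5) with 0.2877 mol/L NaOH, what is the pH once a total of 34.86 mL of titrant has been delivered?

12.61

n(acid) = 0.3081 x 0.02471 = 0.007613 mol; n(NaOH) added = 0.2877 x 0.03486 = 0.01003 mol.
Base is in excess by 0.01003 - 0.007613 = 0.002416 mol in a total volume of 0.05957 L.
[OH^-] = 0.002416/0.05957 = 0.04056 M, so pOH = 1.39 and pH = 14.00 - 1.39 = 12.61.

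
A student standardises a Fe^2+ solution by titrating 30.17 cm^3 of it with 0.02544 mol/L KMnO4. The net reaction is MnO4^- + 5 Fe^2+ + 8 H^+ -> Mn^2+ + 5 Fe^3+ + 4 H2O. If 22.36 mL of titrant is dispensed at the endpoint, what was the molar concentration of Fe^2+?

0.0943 M

n(KMnO4) = 0.02544 x 0.02236 = 0.0005688 mol.
From the balanced equation, 1 mol KMnO4 reacts with 5 mol Fe^2+, so n(Fe^2+) = 0.0005688 x 5/1 = 0.002844 mol.
[Fe^2+] = 0.002844 / 0.03017 L = 0.0943 M.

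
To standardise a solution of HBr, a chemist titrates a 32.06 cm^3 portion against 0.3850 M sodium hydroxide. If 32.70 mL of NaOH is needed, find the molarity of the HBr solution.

0.393 M

n(NaOH) delivered = 0.3850 x 0.03270 = 0.01259 mol.
For a 1:1 reaction, n(HBr) = 0.01259 mol.
[HBr] = 0.01259 mol / 0.03206 L = 0.393 M.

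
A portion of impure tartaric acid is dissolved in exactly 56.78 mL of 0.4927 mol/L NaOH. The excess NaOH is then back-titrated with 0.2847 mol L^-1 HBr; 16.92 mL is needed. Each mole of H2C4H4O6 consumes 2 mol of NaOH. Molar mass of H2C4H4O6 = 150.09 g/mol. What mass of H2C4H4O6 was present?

1.74 g

Total n(NaOH) added = 0.4927 x 0.05678 = 0.02798 mol.
n(HBr) used = 0.2847 x 0.01692 = 0.004817 mol, which equals the excess n(NaOH).
So n(NaOH) consumed by the sample = 0.02798 - 0.004817 = 0.02316 mol.
n(H2C4H4O6) = 0.02316 / 2 = 0.01158 mol.
mass = 0.01158 mol x 150.09 g/mol = 1.74 g.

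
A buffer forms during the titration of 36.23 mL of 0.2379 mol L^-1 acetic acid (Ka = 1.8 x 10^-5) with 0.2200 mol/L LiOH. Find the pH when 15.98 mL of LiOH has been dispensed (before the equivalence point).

Initial n(CH3COOH) = 0.2379 x 0.03623 = 0.008619 mol.
n(LiOH) added = 0.2200 x 0.01598 = 0.003516 mol, converting that many moles of CH3COOH to CH3COO-.
Remaining n(CH3COOH) = 0.005104 mol; n(CH3COO-) = 0.003516 mol.
By Henderson-Hasselbalch, pH = pKa + log([A^-]/[HA]) = 4.74 + log(0.003516/0.005104) = 4.74 + (-0.16) = 4.58.

4.58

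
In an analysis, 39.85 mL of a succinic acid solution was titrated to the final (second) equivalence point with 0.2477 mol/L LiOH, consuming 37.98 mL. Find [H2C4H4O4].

n(LiOH) = 0.2477 x 0.03798 = 0.009408 mol.
At the final (second) equivalence point, 2 mol OH^- react per mol H2C4H4O4, so n(H2C4H4O4) = 0.009408 / 2 = 0.004704 mol.
[H2C4H4O4] = 0.004704 / 0.03985 L = 0.118 M.

0.118 M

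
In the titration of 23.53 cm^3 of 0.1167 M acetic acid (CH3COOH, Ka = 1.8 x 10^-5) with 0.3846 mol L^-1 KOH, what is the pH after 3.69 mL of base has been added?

Initial n(CH3COOH) = 0.1167 x 0.02353 = 0.002746 mol.
n(KOH) added = 0.3846 x 0.003690 = 0.001419 mol, converting that many moles of CH3COOH to CH3COO-.
Remaining n(CH3COOH) = 0.001327 mol; n(CH3COO-) = 0.001419 mol.
By Henderson-Hasselbalch, pH = pKa + log([A^-]/[HA]) = 4.74 + log(0.001419/0.001327) = 4.74 + (+0.03) = 4.77.

4.77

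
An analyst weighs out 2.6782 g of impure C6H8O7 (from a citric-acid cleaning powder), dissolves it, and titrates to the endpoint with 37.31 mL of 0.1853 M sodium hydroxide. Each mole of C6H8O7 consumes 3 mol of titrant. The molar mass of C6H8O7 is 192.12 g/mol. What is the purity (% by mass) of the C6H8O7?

16.5%

n(NaOH) = 0.1853 x 0.03731 = 0.006914 mol.
n(C6H8O7) = 0.006914 / 3 = 0.002305 mol.
mass of C6H8O7 = 0.002305 x 192.12 = 0.4427 g.
% purity = 0.4427 / 2.6782 x 100 = 16.5%.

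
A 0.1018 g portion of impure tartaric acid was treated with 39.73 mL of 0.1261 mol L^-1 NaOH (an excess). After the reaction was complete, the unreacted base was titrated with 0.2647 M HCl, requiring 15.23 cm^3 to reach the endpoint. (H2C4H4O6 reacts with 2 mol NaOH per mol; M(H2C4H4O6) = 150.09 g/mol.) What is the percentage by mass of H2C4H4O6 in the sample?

72.1%

Total n(NaOH) added = 0.1261 x 0.03973 = 0.005010 mol.
n(HCl) used = 0.2647 x 0.01523 = 0.004031 mol, which equals the excess n(NaOH).
So n(NaOH) consumed by the sample = 0.005010 - 0.004031 = 0.0009786 mol.
n(H2C4H4O6) = 0.0009786 / 2 = 0.0004893 mol.
mass H2C4H4O6 = 0.0004893 x 150.09 = 0.07344 g, so %H2C4H4O6 = 0.07344/0.1018 x 100 = 72.1%.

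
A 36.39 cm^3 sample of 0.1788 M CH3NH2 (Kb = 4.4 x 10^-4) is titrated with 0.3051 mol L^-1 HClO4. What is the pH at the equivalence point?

n(CH3NH2) = 0.1788 x 0.03639 = 0.006507 mol; V(HClO4) at equivalence = 0.006507/0.3051 = 0.02133 L.
At equivalence the base is fully converted to CH3NH3+; total volume = 0.05772 L, so [CH3NH3+] = 0.006507/0.05772 = 0.1127 M.
Ka(CH3NH3+) = Kw/Kb = 1.0e-14 / 4.4 x 10^-4 = 2.27e-11.
[H^+] = sqrt(Ka x [CH3NH3+]) = sqrt(2.27e-11 x 0.1127) = 1.60e-6 M.
pH = -log(1.60e-6) = 5.80.

5.80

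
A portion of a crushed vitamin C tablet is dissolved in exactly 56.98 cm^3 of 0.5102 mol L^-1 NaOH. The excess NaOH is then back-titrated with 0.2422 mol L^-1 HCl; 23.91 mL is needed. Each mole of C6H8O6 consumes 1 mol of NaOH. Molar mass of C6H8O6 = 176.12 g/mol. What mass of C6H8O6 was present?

Total n(NaOH) added = 0.5102 x 0.05698 = 0.02907 mol.
n(HCl) used = 0.2422 x 0.02391 = 0.005791 mol, which equals the excess n(NaOH).
So n(NaOH) consumed by the sample = 0.02907 - 0.005791 = 0.02328 mol.
n(C6H8O6) = 0.02328 / 1 = 0.02328 mol.
mass = 0.02328 mol x 176.12 g/mol = 4.10 g.

4.10 g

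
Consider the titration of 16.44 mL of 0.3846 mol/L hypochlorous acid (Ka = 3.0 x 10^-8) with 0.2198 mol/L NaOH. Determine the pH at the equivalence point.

10.33

n(HClO) = 0.3846 x 0.01644 = 0.006323 mol; V(NaOH) at equivalence = 0.006323/0.2198 = 0.02877 L.
At equivalence all the acid is converted to ClO-; total volume = 0.01644 + 0.02877 = 0.04521 L, so [ClO-] = 0.006323/0.04521 = 0.1399 M.
Kb = Kw/Ka = 1.0e-14 / 3.0 x 10^-8 = 3.33e-7.
[OH^-] = sqrt(Kb x [ClO-]) = sqrt(3.33e-7 x 0.1399) = 0.000216 M.
pOH = 3.67, so pH = 14.00 - 3.67 = 10.33.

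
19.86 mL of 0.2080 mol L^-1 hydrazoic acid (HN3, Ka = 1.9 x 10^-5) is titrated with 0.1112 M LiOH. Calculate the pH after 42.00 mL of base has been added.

11.94

n(acid) = 0.2080 x 0.01986 = 0.004131 mol; n(LiOH) added = 0.1112 x 0.04200 = 0.004670 mol.
Base is in excess by 0.004670 - 0.004131 = 0.0005395 mol in a total volume of 0.06186 L.
[OH^-] = 0.0005395/0.06186 = 0.008722 M, so pOH = 2.06 and pH = 14.00 - 2.06 = 11.94.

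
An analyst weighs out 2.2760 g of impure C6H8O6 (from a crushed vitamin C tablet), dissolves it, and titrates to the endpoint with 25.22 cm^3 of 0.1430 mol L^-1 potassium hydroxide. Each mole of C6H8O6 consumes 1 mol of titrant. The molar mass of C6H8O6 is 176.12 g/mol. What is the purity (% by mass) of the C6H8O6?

27.9%

n(KOH) = 0.1430 x 0.02522 = 0.003606 mol.
n(C6H8O6) = 0.003606 / 1 = 0.003606 mol.
mass of C6H8O6 = 0.003606 x 176.12 = 0.6352 g.
% purity = 0.6352 / 2.2760 x 100 = 27.9%.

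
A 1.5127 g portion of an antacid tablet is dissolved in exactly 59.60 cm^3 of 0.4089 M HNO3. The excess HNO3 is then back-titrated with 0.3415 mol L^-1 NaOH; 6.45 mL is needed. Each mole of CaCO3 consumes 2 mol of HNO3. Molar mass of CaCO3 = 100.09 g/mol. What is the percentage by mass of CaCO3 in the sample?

73.3%

Total n(HNO3) added = 0.4089 x 0.05960 = 0.02437 mol.
n(NaOH) used = 0.3415 x 0.006450 = 0.002203 mol, which equals the excess n(HNO3).
So n(HNO3) consumed by the sample = 0.02437 - 0.002203 = 0.02217 mol.
n(CaCO3) = 0.02217 / 2 = 0.01108 mol.
mass CaCO3 = 0.01108 x 100.09 = 1.109 g, so %CaCO3 = 1.109/1.5127 x 100 = 73.3%.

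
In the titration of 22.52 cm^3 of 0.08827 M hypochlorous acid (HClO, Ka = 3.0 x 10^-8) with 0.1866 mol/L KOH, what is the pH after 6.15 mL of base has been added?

7.66

Initial n(HClO) = 0.08827 x 0.02252 = 0.001988 mol.
n(KOH) added = 0.1866 x 0.006150 = 0.001148 mol, converting that many moles of HClO to ClO-.
Remaining n(HClO) = 0.0008403 mol; n(ClO-) = 0.001148 mol.
By Henderson-Hasselbalch, pH = pKa + log([A^-]/[HA]) = 7.52 + log(0.001148/0.0008403) = 7.52 + (+0.14) = 7.66.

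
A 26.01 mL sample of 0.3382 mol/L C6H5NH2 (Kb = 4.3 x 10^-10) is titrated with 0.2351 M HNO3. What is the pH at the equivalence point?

2.75

n(C6H5NH2) = 0.3382 x 0.02601 = 0.008797 mol; V(HNO3) at equivalence = 0.008797/0.2351 = 0.03742 L.
At equivalence the base is fully converted to C6H5NH3+; total volume = 0.06343 L, so [C6H5NH3+] = 0.008797/0.06343 = 0.1387 M.
Ka(C6H5NH3+) = Kw/Kb = 1.0e-14 / 4.3 x 10^-10 = 2.33e-5.
[H^+] = sqrt(Ka x [C6H5NH3+]) = sqrt(2.33e-5 x 0.1387) = 0.00180 M.
pH = -log(0.00180) = 2.75.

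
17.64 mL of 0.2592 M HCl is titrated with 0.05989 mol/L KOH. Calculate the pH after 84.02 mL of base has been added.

n(acid) = 0.2592 x 0.01764 = 0.004572 mol; n(KOH) added = 0.05989 x 0.08402 = 0.005032 mol.
Base is in excess by 0.005032 - 0.004572 = 0.0004597 mol in a total volume of 0.1017 L.
[OH^-] = 0.0004597/0.1017 = 0.004522 M, so pOH = 2.34 and pH = 14.00 - 2.34 = 11.66.

11.66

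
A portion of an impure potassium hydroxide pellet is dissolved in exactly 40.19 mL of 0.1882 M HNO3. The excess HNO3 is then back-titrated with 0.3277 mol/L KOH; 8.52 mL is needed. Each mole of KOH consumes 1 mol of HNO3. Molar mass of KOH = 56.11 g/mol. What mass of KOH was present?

Total n(HNO3) added = 0.1882 x 0.04019 = 0.007564 mol.
n(KOH) used = 0.3277 x 0.008520 = 0.002792 mol, which equals the excess n(HNO3).
So n(HNO3) consumed by the sample = 0.007564 - 0.002792 = 0.004772 mol.
n(KOH) = 0.004772 / 1 = 0.004772 mol.
mass = 0.004772 mol x 56.11 g/mol = 0.268 g.

0.268 g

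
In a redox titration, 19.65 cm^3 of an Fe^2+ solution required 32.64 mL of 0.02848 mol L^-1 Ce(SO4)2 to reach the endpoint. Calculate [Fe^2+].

n(Ce(SO4)2) = 0.02848 x 0.03264 = 0.0009296 mol.
From the balanced equation, 1 mol Ce(SO4)2 reacts with 1 mol Fe^2+, so n(Fe^2+) = 0.0009296 x 1/1 = 0.0009296 mol.
[Fe^2+] = 0.0009296 / 0.01965 L = 0.0473 M.

0.0473 M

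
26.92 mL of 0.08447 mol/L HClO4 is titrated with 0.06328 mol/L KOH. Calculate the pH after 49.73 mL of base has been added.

12.06

n(acid) = 0.08447 x 0.02692 = 0.002274 mol; n(KOH) added = 0.06328 x 0.04973 = 0.003147 mol.
Base is in excess by 0.003147 - 0.002274 = 0.0008730 mol in a total volume of 0.07665 L.
[OH^-] = 0.0008730/0.07665 = 0.01139 M, so pOH = 1.94 and pH = 14.00 - 1.94 = 12.06.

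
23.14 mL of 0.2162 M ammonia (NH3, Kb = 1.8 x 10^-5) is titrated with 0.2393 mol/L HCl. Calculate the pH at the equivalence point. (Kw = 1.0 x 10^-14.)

n(NH3) = 0.2162 x 0.02314 = 0.005003 mol; V(HCl) at equivalence = 0.005003/0.2393 = 0.02091 L.
At equivalence the base is fully converted to NH4+; total volume = 0.04405 L, so [NH4+] = 0.005003/0.04405 = 0.1136 M.
Ka(NH4+) = Kw/Kb = 1.0e-14 / 1.8 x 10^-5 = 5.56e-10.
[H^+] = sqrt(Ka x [NH4+]) = sqrt(5.56e-10 x 0.1136) = 7.94e-6 M.
pH = -log(7.94e-6) = 5.10.

5.10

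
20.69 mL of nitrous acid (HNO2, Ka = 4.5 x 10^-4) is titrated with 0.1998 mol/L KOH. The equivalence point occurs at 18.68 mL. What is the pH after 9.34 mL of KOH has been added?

9.34 mL is exactly half the equivalence volume (18.68/2), i.e. the half-equivalence point.
There, n(HA) = n(A^-), so pH = pKa = -log(4.5 x 10^-4) = 3.35.

3.35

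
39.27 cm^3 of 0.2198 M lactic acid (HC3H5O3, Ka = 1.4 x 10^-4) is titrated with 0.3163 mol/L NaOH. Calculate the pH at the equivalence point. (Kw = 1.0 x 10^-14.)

8.48

n(HC3H5O3) = 0.2198 x 0.03927 = 0.008632 mol; V(NaOH) at equivalence = 0.008632/0.3163 = 0.02729 L.
At equivalence all the acid is converted to C3H5O3-; total volume = 0.03927 + 0.02729 = 0.06656 L, so [C3H5O3-] = 0.008632/0.06656 = 0.1297 M.
Kb = Kw/Ka = 1.0e-14 / 1.4 x 10^-4 = 7.14e-11.
[OH^-] = sqrt(Kb x [C3H5O3-]) = sqrt(7.14e-11 x 0.1297) = 3.04e-6 M.
pOH = 5.52, so pH = 14.00 - 5.52 = 8.48.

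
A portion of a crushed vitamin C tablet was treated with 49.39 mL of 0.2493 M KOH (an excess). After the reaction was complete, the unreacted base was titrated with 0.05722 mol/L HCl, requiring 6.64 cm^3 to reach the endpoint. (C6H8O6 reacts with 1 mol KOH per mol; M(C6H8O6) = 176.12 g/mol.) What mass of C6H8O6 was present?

Total n(KOH) added = 0.2493 x 0.04939 = 0.01231 mol.
n(HCl) used = 0.05722 x 0.006640 = 0.0003799 mol, which equals the excess n(KOH).
So n(KOH) consumed by the sample = 0.01231 - 0.0003799 = 0.01193 mol.
n(C6H8O6) = 0.01193 / 1 = 0.01193 mol.
mass = 0.01193 mol x 176.12 g/mol = 2.10 g.

2.10 g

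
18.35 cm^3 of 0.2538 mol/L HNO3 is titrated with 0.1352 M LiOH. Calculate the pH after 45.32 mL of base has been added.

12.36

n(acid) = 0.2538 x 0.01835 = 0.004657 mol; n(LiOH) added = 0.1352 x 0.04532 = 0.006127 mol.
Base is in excess by 0.006127 - 0.004657 = 0.001470 mol in a total volume of 0.06367 L.
[OH^-] = 0.001470/0.06367 = 0.02309 M, so pOH = 1.64 and pH = 14.00 - 1.64 = 12.36.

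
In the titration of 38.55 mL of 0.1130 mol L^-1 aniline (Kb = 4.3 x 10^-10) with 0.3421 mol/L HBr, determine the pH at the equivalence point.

2.85

n(C6H5NH2) = 0.1130 x 0.03855 = 0.004356 mol; V(HBr) at equivalence = 0.004356/0.3421 = 0.01273 L.
At equivalence the base is fully converted to C6H5NH3+; total volume = 0.05128 L, so [C6H5NH3+] = 0.004356/0.05128 = 0.08494 M.
Ka(C6H5NH3+) = Kw/Kb = 1.0e-14 / 4.3 x 10^-10 = 2.33e-5.
[H^+] = sqrt(Ka x [C6H5NH3+]) = sqrt(2.33e-5 x 0.08494) = 0.00141 M.
pH = -log(0.00141) = 2.85.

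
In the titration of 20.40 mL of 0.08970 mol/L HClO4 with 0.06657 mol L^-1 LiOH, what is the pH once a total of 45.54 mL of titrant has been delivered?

n(acid) = 0.08970 x 0.02040 = 0.001830 mol; n(LiOH) added = 0.06657 x 0.04554 = 0.003032 mol.
Base is in excess by 0.003032 - 0.001830 = 0.001202 mol in a total volume of 0.06594 L.
[OH^-] = 0.001202/0.06594 = 0.01822 M, so pOH = 1.74 and pH = 14.00 - 1.74 = 12.26.

12.26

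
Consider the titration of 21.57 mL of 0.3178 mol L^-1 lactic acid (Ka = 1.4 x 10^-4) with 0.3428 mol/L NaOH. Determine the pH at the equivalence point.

n(HC3H5O3) = 0.3178 x 0.02157 = 0.006855 mol; V(NaOH) at equivalence = 0.006855/0.3428 = 0.02000 L.
At equivalence all the acid is converted to C3H5O3-; total volume = 0.02157 + 0.02000 = 0.04157 L, so [C3H5O3-] = 0.006855/0.04157 = 0.1649 M.
Kb = Kw/Ka = 1.0e-14 / 1.4 x 10^-4 = 7.14e-11.
[OH^-] = sqrt(Kb x [C3H5O3-]) = sqrt(7.14e-11 x 0.1649) = 3.43e-6 M.
pOH = 5.46, so pH = 14.00 - 5.46 = 8.54.

8.54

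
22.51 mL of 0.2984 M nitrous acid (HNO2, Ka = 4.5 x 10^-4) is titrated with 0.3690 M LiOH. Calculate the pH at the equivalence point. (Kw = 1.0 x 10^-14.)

n(HNO2) = 0.2984 x 0.02251 = 0.006717 mol; V(LiOH) at equivalence = 0.006717/0.3690 = 0.01820 L.
At equivalence all the acid is converted to NO2-; total volume = 0.02251 + 0.01820 = 0.04071 L, so [NO2-] = 0.006717/0.04071 = 0.1650 M.
Kb = Kw/Ka = 1.0e-14 / 4.5 x 10^-4 = 2.22e-11.
[OH^-] = sqrt(Kb x [NO2-]) = sqrt(2.22e-11 x 0.1650) = 1.91e-6 M.
pOH = 5.72, so pH = 14.00 - 5.72 = 8.28.

8.28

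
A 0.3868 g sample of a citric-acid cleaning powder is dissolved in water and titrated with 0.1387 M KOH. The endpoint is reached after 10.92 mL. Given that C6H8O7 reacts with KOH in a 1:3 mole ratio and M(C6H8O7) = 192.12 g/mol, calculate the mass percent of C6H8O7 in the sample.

n(KOH) = 0.1387 x 0.01092 = 0.001515 mol.
n(C6H8O7) = 0.001515 / 3 = 0.0005049 mol.
mass of C6H8O7 = 0.0005049 x 192.12 = 0.09700 g.
% purity = 0.09700 / 0.3868 x 100 = 25.1%.

25.1%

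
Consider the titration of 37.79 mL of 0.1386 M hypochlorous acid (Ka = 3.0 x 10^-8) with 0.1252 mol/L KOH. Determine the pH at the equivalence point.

n(HClO) = 0.1386 x 0.03779 = 0.005238 mol; V(KOH) at equivalence = 0.005238/0.1252 = 0.04183 L.
At equivalence all the acid is converted to ClO-; total volume = 0.03779 + 0.04183 = 0.07962 L, so [ClO-] = 0.005238/0.07962 = 0.06578 M.
Kb = Kw/Ka = 1.0e-14 / 3.0 x 10^-8 = 3.33e-7.
[OH^-] = sqrt(Kb x [ClO-]) = sqrt(3.33e-7 x 0.06578) = 0.000148 M.
pOH = 3.83, so pH = 14.00 - 3.83 = 10.17.

10.17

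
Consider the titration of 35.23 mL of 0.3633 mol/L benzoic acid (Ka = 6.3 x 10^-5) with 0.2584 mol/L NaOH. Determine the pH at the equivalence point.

8.69

n(C6H5COOH) = 0.3633 x 0.03523 = 0.01280 mol; V(NaOH) at equivalence = 0.01280/0.2584 = 0.04953 L.
At equivalence all the acid is converted to C6H5COO-; total volume = 0.03523 + 0.04953 = 0.08476 L, so [C6H5COO-] = 0.01280/0.08476 = 0.1510 M.
Kb = Kw/Ka = 1.0e-14 / 6.3 x 10^-5 = 1.59e-10.
[OH^-] = sqrt(Kb x [C6H5COO-]) = sqrt(1.59e-10 x 0.1510) = 4.90e-6 M.
pOH = 5.31, so pH = 14.00 - 5.31 = 8.69.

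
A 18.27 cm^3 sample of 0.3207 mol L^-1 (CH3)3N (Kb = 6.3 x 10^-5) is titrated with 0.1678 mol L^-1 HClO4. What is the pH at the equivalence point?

5.38

n((CH3)3N) = 0.3207 x 0.01827 = 0.005859 mol; V(HClO4) at equivalence = 0.005859/0.1678 = 0.03492 L.
At equivalence the base is fully converted to (CH3)3NH+; total volume = 0.05319 L, so [(CH3)3NH+] = 0.005859/0.05319 = 0.1102 M.
Ka((CH3)3NH+) = Kw/Kb = 1.0e-14 / 6.3 x 10^-5 = 1.59e-10.
[H^+] = sqrt(Ka x [(CH3)3NH+]) = sqrt(1.59e-10 x 0.1102) = 4.18e-6 M.
pH = -log(4.18e-6) = 5.38.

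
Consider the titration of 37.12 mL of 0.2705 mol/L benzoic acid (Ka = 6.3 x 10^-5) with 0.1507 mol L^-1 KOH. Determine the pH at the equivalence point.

n(C6H5COOH) = 0.2705 x 0.03712 = 0.01004 mol; V(KOH) at equivalence = 0.01004/0.1507 = 0.06663 L.
At equivalence all the acid is converted to C6H5COO-; total volume = 0.03712 + 0.06663 = 0.1037 L, so [C6H5COO-] = 0.01004/0.1037 = 0.09678 M.
Kb = Kw/Ka = 1.0e-14 / 6.3 x 10^-5 = 1.59e-10.
[OH^-] = sqrt(Kb x [C6H5COO-]) = sqrt(1.59e-10 x 0.09678) = 3.92e-6 M.
pOH = 5.41, so pH = 14.00 - 5.41 = 8.59.

8.59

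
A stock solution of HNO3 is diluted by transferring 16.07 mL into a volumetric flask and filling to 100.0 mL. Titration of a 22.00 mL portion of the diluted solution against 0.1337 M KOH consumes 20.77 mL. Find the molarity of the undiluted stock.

0.785 M

n(KOH) = 0.1337 x 0.02077 = 0.002777 mol.
n(HNO3) in the aliquot = 0.002777 mol.
[diluted HNO3] = 0.002777 / 0.02200 = 0.1262 M.
Dilution factor = 100.0/16.07 = 6.223, so [stock] = 0.1262 x 6.223 = 0.785 M.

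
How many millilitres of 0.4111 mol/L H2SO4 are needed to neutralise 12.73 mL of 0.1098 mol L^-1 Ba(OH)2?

n(Ba(OH)2) = 0.1098 mol/L x 0.01273 L = 0.001398 mol.
At equivalence n(H2SO4) = n(Ba(OH)2) = 0.001398 mol.
V(H2SO4) = 0.001398 / 0.4111 = 0.003400 L = 3.40 mL.

3.40 mL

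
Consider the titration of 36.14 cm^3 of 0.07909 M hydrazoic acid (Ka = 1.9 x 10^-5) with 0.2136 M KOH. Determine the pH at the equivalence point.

n(HN3) = 0.07909 x 0.03614 = 0.002858 mol; V(KOH) at equivalence = 0.002858/0.2136 = 0.01338 L.
At equivalence all the acid is converted to N3-; total volume = 0.03614 + 0.01338 = 0.04952 L, so [N3-] = 0.002858/0.04952 = 0.05772 M.
Kb = Kw/Ka = 1.0e-14 / 1.9 x 10^-5 = 5.26e-10.
[OH^-] = sqrt(Kb x [N3-]) = sqrt(5.26e-10 x 0.05772) = 5.51e-6 M.
pOH = 5.26, so pH = 14.00 - 5.26 = 8.74.

8.74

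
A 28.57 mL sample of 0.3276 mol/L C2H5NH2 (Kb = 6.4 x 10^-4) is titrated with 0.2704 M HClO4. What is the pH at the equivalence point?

5.82

n(C2H5NH2) = 0.3276 x 0.02857 = 0.009360 mol; V(HClO4) at equivalence = 0.009360/0.2704 = 0.03461 L.
At equivalence the base is fully converted to C2H5NH3+; total volume = 0.06318 L, so [C2H5NH3+] = 0.009360/0.06318 = 0.1481 M.
Ka(C2H5NH3+) = Kw/Kb = 1.0e-14 / 6.4 x 10^-4 = 1.56e-11.
[H^+] = sqrt(Ka x [C2H5NH3+]) = sqrt(1.56e-11 x 0.1481) = 1.52e-6 M.
pH = -log(1.52e-6) = 5.82.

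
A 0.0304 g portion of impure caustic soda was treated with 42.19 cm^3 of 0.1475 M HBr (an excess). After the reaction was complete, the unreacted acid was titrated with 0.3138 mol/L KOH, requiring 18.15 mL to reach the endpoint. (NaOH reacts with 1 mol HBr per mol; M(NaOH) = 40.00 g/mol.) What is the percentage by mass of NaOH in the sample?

69.4%

Total n(HBr) added = 0.1475 x 0.04219 = 0.006223 mol.
n(KOH) used = 0.3138 x 0.01815 = 0.005695 mol, which equals the excess n(HBr).
So n(HBr) consumed by the sample = 0.006223 - 0.005695 = 0.0005276 mol.
n(NaOH) = 0.0005276 / 1 = 0.0005276 mol.
mass NaOH = 0.0005276 x 40.00 = 0.02110 g, so %NaOH = 0.02110/0.0304 x 100 = 69.4%.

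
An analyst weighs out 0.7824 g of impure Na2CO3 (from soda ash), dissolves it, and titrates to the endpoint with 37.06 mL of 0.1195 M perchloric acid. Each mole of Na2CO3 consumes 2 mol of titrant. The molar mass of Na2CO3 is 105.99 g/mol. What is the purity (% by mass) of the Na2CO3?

30.0%

n(HClO4) = 0.1195 x 0.03706 = 0.004429 mol.
n(Na2CO3) = 0.004429 / 2 = 0.002214 mol.
mass of Na2CO3 = 0.002214 x 105.99 = 0.2347 g.
% purity = 0.2347 / 0.7824 x 100 = 30.0%.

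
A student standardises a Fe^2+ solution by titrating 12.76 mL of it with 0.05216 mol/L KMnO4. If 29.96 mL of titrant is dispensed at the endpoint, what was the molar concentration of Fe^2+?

n(KMnO4) = 0.05216 x 0.02996 = 0.001563 mol.
From the balanced equation, 1 mol KMnO4 reacts with 5 mol Fe^2+, so n(Fe^2+) = 0.001563 x 5/1 = 0.007814 mol.
[Fe^2+] = 0.007814 / 0.01276 L = 0.612 M.

0.612 M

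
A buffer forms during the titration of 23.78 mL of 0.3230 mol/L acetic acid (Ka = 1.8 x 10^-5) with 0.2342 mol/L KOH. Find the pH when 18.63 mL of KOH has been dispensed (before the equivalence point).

4.86

Initial n(CH3COOH) = 0.3230 x 0.02378 = 0.007681 mol.
n(KOH) added = 0.2342 x 0.01863 = 0.004363 mol, converting that many moles of CH3COOH to CH3COO-.
Remaining n(CH3COOH) = 0.003318 mol; n(CH3COO-) = 0.004363 mol.
By Henderson-Hasselbalch, pH = pKa + log([A^-]/[HA]) = 4.74 + log(0.004363/0.003318) = 4.74 + (+0.12) = 4.86.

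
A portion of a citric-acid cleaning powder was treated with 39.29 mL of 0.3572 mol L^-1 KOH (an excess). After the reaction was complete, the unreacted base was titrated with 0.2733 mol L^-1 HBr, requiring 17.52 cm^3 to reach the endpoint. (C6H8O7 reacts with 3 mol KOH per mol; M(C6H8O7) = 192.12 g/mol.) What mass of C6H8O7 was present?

Total n(KOH) added = 0.3572 x 0.03929 = 0.01403 mol.
n(HBr) used = 0.2733 x 0.01752 = 0.004788 mol, which equals the excess n(KOH).
So n(KOH) consumed by the sample = 0.01403 - 0.004788 = 0.009246 mol.
n(C6H8O7) = 0.009246 / 3 = 0.003082 mol.
mass = 0.003082 mol x 192.12 g/mol = 0.592 g.

0.592 g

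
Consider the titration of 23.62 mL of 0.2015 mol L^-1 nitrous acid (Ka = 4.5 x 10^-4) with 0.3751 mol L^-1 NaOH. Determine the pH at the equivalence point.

n(HNO2) = 0.2015 x 0.02362 = 0.004759 mol; V(NaOH) at equivalence = 0.004759/0.3751 = 0.01269 L.
At equivalence all the acid is converted to NO2-; total volume = 0.02362 + 0.01269 = 0.03631 L, so [NO2-] = 0.004759/0.03631 = 0.1311 M.
Kb = Kw/Ka = 1.0e-14 / 4.5 x 10^-4 = 2.22e-11.
[OH^-] = sqrt(Kb x [NO2-]) = sqrt(2.22e-11 x 0.1311) = 1.71e-6 M.
pOH = 5.77, so pH = 14.00 - 5.77 = 8.23.

8.23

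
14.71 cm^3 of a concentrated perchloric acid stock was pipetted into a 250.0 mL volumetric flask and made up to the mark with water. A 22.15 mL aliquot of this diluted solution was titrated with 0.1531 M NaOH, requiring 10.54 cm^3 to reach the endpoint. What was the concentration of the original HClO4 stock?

1.24 M

n(NaOH) = 0.1531 x 0.01054 = 0.001614 mol.
n(HClO4) in the aliquot = 0.001614 mol.
[diluted HClO4] = 0.001614 / 0.02215 = 0.07285 M.
Dilution factor = 250.0/14.71 = 17.00, so [stock] = 0.07285 x 17.00 = 1.24 M.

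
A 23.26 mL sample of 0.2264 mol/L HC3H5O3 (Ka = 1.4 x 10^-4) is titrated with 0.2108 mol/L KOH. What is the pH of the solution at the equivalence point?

n(HC3H5O3) = 0.2264 x 0.02326 = 0.005266 mol; V(KOH) at equivalence = 0.005266/0.2108 = 0.02498 L.
At equivalence all the acid is converted to C3H5O3-; total volume = 0.02326 + 0.02498 = 0.04824 L, so [C3H5O3-] = 0.005266/0.04824 = 0.1092 M.
Kb = Kw/Ka = 1.0e-14 / 1.4 x 10^-4 = 7.14e-11.
[OH^-] = sqrt(Kb x [C3H5O3-]) = sqrt(7.14e-11 x 0.1092) = 2.79e-6 M.
pOH = 5.55, so pH = 14.00 - 5.55 = 8.45.

8.45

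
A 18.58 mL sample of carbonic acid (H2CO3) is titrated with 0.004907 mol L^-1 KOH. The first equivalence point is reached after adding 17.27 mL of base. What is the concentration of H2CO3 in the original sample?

0.00456 M

n(KOH) = 0.004907 x 0.01727 = 8.474e-5 mol.
At the first equivalence point, 1 mol OH^- react per mol H2CO3, so n(H2CO3) = 8.474e-5 / 1 = 8.474e-5 mol.
[H2CO3] = 8.474e-5 / 0.01858 L = 0.00456 M.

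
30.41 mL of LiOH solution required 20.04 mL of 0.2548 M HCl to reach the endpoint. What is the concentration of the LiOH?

n(HCl) delivered = 0.2548 x 0.02004 = 0.005106 mol.
For a 1:1 reaction, n(LiOH) = 0.005106 mol.
[LiOH] = 0.005106 mol / 0.03041 L = 0.168 M.

0.168 M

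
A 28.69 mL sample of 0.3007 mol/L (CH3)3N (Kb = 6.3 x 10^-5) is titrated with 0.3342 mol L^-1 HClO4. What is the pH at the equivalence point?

5.30

n((CH3)3N) = 0.3007 x 0.02869 = 0.008627 mol; V(HClO4) at equivalence = 0.008627/0.3342 = 0.02581 L.
At equivalence the base is fully converted to (CH3)3NH+; total volume = 0.05450 L, so [(CH3)3NH+] = 0.008627/0.05450 = 0.1583 M.
Ka((CH3)3NH+) = Kw/Kb = 1.0e-14 / 6.3 x 10^-5 = 1.59e-10.
[H^+] = sqrt(Ka x [(CH3)3NH+]) = sqrt(1.59e-10 x 0.1583) = 5.01e-6 M.
pH = -log(5.01e-6) = 5.30.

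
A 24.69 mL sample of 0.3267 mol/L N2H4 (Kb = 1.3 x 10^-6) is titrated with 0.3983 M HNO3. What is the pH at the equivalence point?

4.43

n(N2H4) = 0.3267 x 0.02469 = 0.008066 mol; V(HNO3) at equivalence = 0.008066/0.3983 = 0.02025 L.
At equivalence the base is fully converted to N2H5+; total volume = 0.04494 L, so [N2H5+] = 0.008066/0.04494 = 0.1795 M.
Ka(N2H5+) = Kw/Kb = 1.0e-14 / 1.3 x 10^-6 = 7.69e-9.
[H^+] = sqrt(Ka x [N2H5+]) = sqrt(7.69e-9 x 0.1795) = 3.72e-5 M.
pH = -log(3.72e-5) = 4.43.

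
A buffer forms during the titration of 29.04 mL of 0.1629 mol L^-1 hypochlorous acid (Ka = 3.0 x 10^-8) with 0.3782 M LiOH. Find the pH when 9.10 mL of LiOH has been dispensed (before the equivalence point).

7.95

Initial n(HClO) = 0.1629 x 0.02904 = 0.004731 mol.
n(LiOH) added = 0.3782 x 0.009100 = 0.003442 mol, converting that many moles of HClO to ClO-.
Remaining n(HClO) = 0.001289 mol; n(ClO-) = 0.003442 mol.
By Henderson-Hasselbalch, pH = pKa + log([A^-]/[HA]) = 7.52 + log(0.003442/0.001289) = 7.52 + (+0.43) = 7.95.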